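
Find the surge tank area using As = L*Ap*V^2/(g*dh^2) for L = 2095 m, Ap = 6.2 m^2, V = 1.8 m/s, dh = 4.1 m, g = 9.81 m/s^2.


As = 2095 * 6.2 * 1.8^2 / (9.81 * 4.1^2) = 255.2020 m^2


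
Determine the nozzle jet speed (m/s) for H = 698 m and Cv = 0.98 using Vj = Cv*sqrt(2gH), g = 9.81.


Vj = 0.98 * sqrt(2*9.81*698) = 114.6841 m/s


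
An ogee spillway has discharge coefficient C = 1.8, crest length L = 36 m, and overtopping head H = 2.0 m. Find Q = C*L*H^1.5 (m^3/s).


Q = 1.8 * 36 * 2.0^1.5 = 183.2821 m^3/s


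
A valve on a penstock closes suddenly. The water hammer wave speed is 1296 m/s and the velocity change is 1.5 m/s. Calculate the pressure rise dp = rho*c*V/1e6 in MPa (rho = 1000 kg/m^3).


dp = 1000 * 1296 * 1.5 / 1e6 = 1.9440 MPa


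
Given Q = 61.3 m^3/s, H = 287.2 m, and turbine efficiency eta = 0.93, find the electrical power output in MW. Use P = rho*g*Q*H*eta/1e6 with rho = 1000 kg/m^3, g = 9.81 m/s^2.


P = 1000 * 9.81 * 61.3 * 287.2 * 0.93 / 1e6 = 160.6190 MW


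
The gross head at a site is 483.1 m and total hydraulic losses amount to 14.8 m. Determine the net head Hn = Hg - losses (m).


Hn = 483.1 - 14.8 = 468.3000 m


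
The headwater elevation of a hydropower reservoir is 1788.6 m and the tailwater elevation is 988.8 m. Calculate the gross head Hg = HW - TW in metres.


Hg = 1788.6 - 988.8 = 799.8000 m


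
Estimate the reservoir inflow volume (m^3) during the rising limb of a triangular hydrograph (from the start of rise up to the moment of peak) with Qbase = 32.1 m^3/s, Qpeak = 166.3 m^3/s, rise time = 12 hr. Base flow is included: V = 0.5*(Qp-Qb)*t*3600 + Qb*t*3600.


V = 0.5*(166.3 - 32.1)*12*3600 + 32.1*12*3600 = 4.2854e+06 m^3


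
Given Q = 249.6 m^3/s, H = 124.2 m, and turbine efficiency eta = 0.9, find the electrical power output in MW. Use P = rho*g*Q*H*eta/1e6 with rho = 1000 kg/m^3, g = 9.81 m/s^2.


P = 1000 * 9.81 * 249.6 * 124.2 * 0.9 / 1e6 = 273.7018 MW


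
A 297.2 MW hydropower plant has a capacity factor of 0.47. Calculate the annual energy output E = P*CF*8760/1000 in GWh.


E = 297.2 * 0.47 * 8760 / 1000 = 1223.6318 GWh


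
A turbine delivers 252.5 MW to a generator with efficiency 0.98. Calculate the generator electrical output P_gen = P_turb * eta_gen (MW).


P_gen = 252.5 * 0.98 = 247.4500 MW


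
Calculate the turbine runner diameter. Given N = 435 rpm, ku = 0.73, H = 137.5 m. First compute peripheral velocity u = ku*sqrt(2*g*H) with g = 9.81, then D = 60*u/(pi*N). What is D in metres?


u = 0.73 * sqrt(2*9.81*137.5) = 37.9161 m/s
D = 60 * 37.9161 / (pi * 435) = 1.6647 m


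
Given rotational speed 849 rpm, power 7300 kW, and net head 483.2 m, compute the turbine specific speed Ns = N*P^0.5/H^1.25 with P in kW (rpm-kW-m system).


Ns = 849 * 7300^0.5 / 483.2^1.25 = 32.0192


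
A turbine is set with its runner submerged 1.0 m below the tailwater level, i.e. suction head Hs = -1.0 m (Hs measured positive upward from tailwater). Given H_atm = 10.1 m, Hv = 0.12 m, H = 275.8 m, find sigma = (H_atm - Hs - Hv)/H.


sigma = (10.1 - (-1.0) - 0.12) / 275.8 = 0.0398


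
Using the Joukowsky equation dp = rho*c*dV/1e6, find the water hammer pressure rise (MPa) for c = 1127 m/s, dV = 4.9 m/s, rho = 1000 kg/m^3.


dp = 1000 * 1127 * 4.9 / 1e6 = 5.5223 MPa


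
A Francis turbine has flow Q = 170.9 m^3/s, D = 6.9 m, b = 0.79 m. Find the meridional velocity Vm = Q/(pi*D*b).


Vm = 170.9 / (pi * 6.9 * 0.79) = 9.9797 m/s


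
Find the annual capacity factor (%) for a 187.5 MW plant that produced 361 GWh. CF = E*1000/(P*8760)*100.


CF = 361 * 1000 / (187.5 * 8760) * 100 = 21.9787 %


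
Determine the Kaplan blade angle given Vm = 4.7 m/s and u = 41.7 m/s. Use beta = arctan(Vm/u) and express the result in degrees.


beta = arctan(4.7 / 41.7) = 6.4307 degrees


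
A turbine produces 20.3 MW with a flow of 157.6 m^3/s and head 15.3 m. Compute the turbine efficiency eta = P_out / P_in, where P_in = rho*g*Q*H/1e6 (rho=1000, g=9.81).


P_in = 1000 * 9.81 * 157.6 * 15.3 / 1e6 = 23.6547 MW
eta = 20.3 / 23.6547 = 0.8582


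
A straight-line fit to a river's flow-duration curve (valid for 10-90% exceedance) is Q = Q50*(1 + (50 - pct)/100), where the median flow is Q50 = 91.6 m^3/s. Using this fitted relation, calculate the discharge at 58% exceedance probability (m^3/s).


Q = 91.6 * (1 + (50 - 58)/100) = 84.2720 m^3/s


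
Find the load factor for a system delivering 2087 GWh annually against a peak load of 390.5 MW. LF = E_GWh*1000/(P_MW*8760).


LF = 2087 * 1000 / (390.5 * 8760) = 0.6101


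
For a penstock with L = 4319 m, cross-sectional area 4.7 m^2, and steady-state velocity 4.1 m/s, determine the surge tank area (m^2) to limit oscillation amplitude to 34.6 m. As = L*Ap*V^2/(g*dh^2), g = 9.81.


As = 4319 * 4.7 * 4.1^2 / (9.81 * 34.6^2) = 29.0554 m^2


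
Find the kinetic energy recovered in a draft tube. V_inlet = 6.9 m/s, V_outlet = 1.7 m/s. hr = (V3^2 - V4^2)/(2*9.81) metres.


hr = (6.9^2 - 1.7^2) / (2*9.81) = 2.2793 m


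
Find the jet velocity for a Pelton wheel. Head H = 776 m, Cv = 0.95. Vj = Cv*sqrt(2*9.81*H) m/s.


Vj = 0.95 * sqrt(2*9.81*776) = 117.2206 m/s


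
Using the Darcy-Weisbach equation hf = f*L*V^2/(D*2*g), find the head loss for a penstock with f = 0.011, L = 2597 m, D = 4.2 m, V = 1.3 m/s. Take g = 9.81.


hf = 0.011 * 2597 * 1.3^2 / (4.2 * 2 * 9.81) = 0.5859 m


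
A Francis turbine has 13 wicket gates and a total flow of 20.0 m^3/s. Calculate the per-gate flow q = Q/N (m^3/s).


q = 20.0 / 13 = 1.5385 m^3/s


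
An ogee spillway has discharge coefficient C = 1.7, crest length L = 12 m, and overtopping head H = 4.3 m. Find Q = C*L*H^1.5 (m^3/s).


Q = 1.7 * 12 * 4.3^1.5 = 181.9001 m^3/s


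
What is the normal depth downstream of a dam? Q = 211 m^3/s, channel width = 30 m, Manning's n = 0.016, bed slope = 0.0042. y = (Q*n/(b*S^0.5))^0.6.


y = (211 * 0.016 / (30 * 0.0042^0.5))^0.6 = 1.3925 m


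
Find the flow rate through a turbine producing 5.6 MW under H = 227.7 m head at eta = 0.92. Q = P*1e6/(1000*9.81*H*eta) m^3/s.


Q = 5.6 * 1e6 / (1000 * 9.81 * 227.7 * 0.92) = 2.7250 m^3/s


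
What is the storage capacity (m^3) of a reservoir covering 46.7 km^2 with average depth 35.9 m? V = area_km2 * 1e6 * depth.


V = 46.7 * 1e6 * 35.9 = 1.6765e+09 m^3


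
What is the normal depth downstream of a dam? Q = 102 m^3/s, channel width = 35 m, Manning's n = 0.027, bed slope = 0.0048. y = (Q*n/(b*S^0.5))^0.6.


y = (102 * 0.027 / (35 * 0.0048^0.5))^0.6 = 1.0794 m


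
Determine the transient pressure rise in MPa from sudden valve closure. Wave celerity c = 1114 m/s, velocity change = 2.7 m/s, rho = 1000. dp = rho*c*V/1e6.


dp = 1000 * 1114 * 2.7 / 1e6 = 3.0078 MPa


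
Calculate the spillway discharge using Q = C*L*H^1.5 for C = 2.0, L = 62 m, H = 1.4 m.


Q = 2.0 * 62 * 1.4^1.5 = 205.4063 m^3/s


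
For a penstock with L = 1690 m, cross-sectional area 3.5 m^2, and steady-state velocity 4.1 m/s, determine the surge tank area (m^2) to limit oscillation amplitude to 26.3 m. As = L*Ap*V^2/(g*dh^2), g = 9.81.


As = 1690 * 3.5 * 4.1^2 / (9.81 * 26.3^2) = 14.6535 m^2


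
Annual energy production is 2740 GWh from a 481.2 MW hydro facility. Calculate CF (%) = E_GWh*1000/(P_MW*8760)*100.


CF = 2740 * 1000 / (481.2 * 8760) * 100 = 65.0011 %


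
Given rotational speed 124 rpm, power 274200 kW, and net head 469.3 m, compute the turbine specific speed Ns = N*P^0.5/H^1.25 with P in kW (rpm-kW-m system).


Ns = 124 * 274200^0.5 / 469.3^1.25 = 29.7264


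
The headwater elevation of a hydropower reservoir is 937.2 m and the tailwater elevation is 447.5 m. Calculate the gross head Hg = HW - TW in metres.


Hg = 937.2 - 447.5 = 489.7000 m


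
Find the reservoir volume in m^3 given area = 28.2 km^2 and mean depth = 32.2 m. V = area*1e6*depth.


V = 28.2 * 1e6 * 32.2 = 9.0804e+08 m^3


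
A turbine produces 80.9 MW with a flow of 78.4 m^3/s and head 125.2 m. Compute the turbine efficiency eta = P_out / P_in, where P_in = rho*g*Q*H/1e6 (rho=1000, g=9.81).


P_in = 1000 * 9.81 * 78.4 * 125.2 / 1e6 = 96.2918 MW
eta = 80.9 / 96.2918 = 0.8402


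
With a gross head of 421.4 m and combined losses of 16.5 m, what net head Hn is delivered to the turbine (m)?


Hn = 421.4 - 16.5 = 404.9000 m


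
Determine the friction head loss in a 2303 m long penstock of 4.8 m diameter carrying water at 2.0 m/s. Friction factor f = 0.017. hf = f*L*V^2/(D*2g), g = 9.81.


hf = 0.017 * 2303 * 2.0^2 / (4.8 * 2 * 9.81) = 1.6629 m


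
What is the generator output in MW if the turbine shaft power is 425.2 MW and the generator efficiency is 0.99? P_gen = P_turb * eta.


P_gen = 425.2 * 0.99 = 420.9480 MW


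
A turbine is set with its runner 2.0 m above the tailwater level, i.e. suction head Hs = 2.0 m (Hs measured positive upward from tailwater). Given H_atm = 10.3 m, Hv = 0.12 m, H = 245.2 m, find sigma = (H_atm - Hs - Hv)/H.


sigma = (10.3 - 2.0 - 0.12) / 245.2 = 0.0334


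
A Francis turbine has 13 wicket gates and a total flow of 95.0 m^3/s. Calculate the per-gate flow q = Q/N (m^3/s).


q = 95.0 / 13 = 7.3077 m^3/s


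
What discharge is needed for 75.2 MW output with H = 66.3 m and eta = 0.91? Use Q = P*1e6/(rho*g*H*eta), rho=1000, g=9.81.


Q = 75.2 * 1e6 / (1000 * 9.81 * 66.3 * 0.91) = 127.0556 m^3/s


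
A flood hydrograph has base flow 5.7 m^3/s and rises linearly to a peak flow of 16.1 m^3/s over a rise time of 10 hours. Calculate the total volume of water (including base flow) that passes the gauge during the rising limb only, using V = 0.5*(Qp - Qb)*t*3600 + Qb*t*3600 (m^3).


V = 0.5*(16.1 - 5.7)*10*3600 + 5.7*10*3600 = 392400.0000 m^3


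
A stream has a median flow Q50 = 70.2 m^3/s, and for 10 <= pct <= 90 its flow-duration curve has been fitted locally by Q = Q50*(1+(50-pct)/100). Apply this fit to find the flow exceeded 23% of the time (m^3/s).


Q = 70.2 * (1 + (50 - 23)/100) = 89.1540 m^3/s


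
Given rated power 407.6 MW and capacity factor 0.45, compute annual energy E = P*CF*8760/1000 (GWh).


E = 407.6 * 0.45 * 8760 / 1000 = 1606.7592 GWh


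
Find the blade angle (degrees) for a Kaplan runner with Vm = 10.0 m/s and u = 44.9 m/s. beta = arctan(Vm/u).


beta = arctan(10.0 / 44.9) = 12.5558 degrees


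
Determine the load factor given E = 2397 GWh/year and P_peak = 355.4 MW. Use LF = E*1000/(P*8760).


LF = 2397 * 1000 / (355.4 * 8760) = 0.7699


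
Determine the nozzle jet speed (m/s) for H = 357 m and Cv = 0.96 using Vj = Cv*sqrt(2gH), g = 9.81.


Vj = 0.96 * sqrt(2*9.81*357) = 80.3443 m/s


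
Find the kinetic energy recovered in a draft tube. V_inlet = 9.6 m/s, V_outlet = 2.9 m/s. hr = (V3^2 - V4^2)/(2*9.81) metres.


hr = (9.6^2 - 2.9^2) / (2*9.81) = 4.2686 m


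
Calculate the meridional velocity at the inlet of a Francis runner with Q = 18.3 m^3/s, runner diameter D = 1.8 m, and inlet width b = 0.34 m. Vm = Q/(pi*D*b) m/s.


Vm = 18.3 / (pi * 1.8 * 0.34) = 9.5181 m/s


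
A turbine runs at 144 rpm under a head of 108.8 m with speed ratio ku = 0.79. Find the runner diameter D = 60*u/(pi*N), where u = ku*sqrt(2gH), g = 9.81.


u = 0.79 * sqrt(2*9.81*108.8) = 36.4998 m/s
D = 60 * 36.4998 / (pi * 144) = 4.8409 m


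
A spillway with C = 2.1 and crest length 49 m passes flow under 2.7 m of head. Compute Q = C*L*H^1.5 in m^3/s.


Q = 2.1 * 49 * 2.7^1.5 = 456.5213 m^3/s


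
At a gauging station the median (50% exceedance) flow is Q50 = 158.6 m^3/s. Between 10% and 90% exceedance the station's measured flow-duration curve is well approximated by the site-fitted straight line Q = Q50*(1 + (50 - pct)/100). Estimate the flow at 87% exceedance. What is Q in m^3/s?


Q = 158.6 * (1 + (50 - 87)/100) = 99.9180 m^3/s


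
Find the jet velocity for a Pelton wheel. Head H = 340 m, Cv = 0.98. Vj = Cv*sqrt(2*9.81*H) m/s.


Vj = 0.98 * sqrt(2*9.81*340) = 80.0415 m/s


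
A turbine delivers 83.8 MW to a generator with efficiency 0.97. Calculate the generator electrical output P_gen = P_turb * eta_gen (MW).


P_gen = 83.8 * 0.97 = 81.2860 MW


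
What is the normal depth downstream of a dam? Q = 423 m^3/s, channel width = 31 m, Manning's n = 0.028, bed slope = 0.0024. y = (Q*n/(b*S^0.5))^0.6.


y = (423 * 0.028 / (31 * 0.0024^0.5))^0.6 = 3.4294 m


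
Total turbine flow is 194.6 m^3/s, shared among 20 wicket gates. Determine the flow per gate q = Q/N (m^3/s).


q = 194.6 / 20 = 9.7300 m^3/s


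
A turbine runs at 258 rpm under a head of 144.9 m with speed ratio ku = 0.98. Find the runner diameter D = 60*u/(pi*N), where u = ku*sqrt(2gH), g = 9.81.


u = 0.98 * sqrt(2*9.81*144.9) = 52.2528 m/s
D = 60 * 52.2528 / (pi * 258) = 3.8680 m


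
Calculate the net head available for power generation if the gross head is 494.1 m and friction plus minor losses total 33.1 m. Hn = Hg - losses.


Hn = 494.1 - 33.1 = 461.0000 m


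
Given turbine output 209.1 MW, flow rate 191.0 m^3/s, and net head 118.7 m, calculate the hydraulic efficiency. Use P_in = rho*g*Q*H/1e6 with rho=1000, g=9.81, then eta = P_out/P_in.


P_in = 1000 * 9.81 * 191.0 * 118.7 / 1e6 = 222.4094 MW
eta = 209.1 / 222.4094 = 0.9402


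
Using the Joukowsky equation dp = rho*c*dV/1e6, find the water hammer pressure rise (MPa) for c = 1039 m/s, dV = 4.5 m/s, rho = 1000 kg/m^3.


dp = 1000 * 1039 * 4.5 / 1e6 = 4.6755 MPa


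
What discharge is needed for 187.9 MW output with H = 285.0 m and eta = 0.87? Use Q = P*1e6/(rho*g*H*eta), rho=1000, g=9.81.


Q = 187.9 * 1e6 / (1000 * 9.81 * 285.0 * 0.87) = 77.2491 m^3/s


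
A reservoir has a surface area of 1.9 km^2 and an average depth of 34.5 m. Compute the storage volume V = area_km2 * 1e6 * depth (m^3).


V = 1.9 * 1e6 * 34.5 = 6.5550e+07 m^3


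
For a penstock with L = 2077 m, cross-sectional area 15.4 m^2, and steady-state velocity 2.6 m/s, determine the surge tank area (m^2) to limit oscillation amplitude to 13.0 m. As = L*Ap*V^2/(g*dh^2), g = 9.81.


As = 2077 * 15.4 * 2.6^2 / (9.81 * 13.0^2) = 130.4212 m^2


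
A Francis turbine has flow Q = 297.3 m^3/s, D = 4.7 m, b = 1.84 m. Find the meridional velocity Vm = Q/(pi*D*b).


Vm = 297.3 / (pi * 4.7 * 1.84) = 10.9428 m/s


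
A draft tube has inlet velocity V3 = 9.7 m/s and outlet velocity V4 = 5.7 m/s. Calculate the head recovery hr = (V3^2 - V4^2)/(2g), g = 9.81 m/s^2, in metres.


hr = (9.7^2 - 5.7^2) / (2*9.81) = 3.1397 m


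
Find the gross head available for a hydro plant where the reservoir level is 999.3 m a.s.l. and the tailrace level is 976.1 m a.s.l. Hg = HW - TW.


Hg = 999.3 - 976.1 = 23.2000 m


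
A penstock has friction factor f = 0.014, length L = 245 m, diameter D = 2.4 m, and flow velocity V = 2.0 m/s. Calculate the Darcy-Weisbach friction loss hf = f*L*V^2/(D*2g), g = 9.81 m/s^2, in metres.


hf = 0.014 * 245 * 2.0^2 / (2.4 * 2 * 9.81) = 0.2914 m


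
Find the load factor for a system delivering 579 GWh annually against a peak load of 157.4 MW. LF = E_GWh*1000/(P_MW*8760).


LF = 579 * 1000 / (157.4 * 8760) = 0.4199


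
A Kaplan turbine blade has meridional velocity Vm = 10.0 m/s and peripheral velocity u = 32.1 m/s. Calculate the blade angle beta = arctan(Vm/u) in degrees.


beta = arctan(10.0 / 32.1) = 17.3032 degrees


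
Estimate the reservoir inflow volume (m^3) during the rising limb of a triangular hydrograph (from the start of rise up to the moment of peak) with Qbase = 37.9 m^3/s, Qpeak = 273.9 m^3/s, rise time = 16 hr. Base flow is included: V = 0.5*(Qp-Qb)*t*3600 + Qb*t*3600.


V = 0.5*(273.9 - 37.9)*16*3600 + 37.9*16*3600 = 8.9798e+06 m^3


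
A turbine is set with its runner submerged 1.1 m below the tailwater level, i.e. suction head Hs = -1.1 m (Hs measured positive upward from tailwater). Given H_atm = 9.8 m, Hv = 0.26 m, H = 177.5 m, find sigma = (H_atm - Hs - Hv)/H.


sigma = (9.8 - (-1.1) - 0.26) / 177.5 = 0.0599


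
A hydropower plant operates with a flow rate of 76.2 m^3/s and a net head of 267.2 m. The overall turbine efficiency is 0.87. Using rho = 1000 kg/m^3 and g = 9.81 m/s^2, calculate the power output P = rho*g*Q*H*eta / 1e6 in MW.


P = 1000 * 9.81 * 76.2 * 267.2 * 0.87 / 1e6 = 173.7720 MW


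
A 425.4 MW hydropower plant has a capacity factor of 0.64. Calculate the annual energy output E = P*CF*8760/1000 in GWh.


E = 425.4 * 0.64 * 8760 / 1000 = 2384.9626 GWh


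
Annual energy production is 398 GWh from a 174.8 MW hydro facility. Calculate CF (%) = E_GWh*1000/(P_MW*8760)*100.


CF = 398 * 1000 / (174.8 * 8760) * 100 = 25.9919 %


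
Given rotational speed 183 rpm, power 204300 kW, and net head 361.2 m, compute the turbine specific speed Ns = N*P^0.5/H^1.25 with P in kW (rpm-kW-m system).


Ns = 183 * 204300^0.5 / 361.2^1.25 = 52.5292


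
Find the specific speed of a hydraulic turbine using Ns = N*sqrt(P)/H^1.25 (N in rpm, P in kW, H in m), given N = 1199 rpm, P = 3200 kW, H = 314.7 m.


Ns = 1199 * 3200^0.5 / 314.7^1.25 = 51.1709


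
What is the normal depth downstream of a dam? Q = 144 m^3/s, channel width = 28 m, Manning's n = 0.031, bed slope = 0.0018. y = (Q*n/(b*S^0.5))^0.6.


y = (144 * 0.031 / (28 * 0.0018^0.5))^0.6 = 2.2129 m


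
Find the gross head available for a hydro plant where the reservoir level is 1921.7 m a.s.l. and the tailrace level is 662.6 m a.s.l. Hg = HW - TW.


Hg = 1921.7 - 662.6 = 1259.1000 m


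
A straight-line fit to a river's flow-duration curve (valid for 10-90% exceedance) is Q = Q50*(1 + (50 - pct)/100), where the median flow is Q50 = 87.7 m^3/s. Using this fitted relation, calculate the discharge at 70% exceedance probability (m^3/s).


Q = 87.7 * (1 + (50 - 70)/100) = 70.1600 m^3/s


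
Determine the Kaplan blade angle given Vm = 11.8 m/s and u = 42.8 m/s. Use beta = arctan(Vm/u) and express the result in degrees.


beta = arctan(11.8 / 42.8) = 15.4136 degrees


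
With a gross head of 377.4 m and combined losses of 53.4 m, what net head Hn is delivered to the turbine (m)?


Hn = 377.4 - 53.4 = 324.0000 m


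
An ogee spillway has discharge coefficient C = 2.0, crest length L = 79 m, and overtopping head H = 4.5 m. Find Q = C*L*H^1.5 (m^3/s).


Q = 2.0 * 79 * 4.5^1.5 = 1508.2588 m^3/s


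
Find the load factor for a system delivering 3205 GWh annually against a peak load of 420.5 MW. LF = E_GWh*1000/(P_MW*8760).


LF = 3205 * 1000 / (420.5 * 8760) = 0.8701


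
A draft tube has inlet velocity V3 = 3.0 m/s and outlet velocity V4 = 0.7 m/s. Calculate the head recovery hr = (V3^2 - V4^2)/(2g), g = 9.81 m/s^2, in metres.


hr = (3.0^2 - 0.7^2) / (2*9.81) = 0.4337 m


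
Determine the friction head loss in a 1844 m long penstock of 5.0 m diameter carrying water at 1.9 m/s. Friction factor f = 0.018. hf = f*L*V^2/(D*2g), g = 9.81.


hf = 0.018 * 1844 * 1.9^2 / (5.0 * 2 * 9.81) = 1.2214 m


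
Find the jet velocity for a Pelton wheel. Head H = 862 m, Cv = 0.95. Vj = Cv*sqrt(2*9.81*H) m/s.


Vj = 0.95 * sqrt(2*9.81*862) = 123.5454 m/s


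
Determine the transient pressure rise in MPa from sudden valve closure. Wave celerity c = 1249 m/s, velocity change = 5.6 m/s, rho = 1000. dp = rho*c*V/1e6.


dp = 1000 * 1249 * 5.6 / 1e6 = 6.9944 MPa


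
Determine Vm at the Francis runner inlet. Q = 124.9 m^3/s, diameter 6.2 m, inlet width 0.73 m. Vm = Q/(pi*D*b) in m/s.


Vm = 124.9 / (pi * 6.2 * 0.73) = 8.7841 m/s


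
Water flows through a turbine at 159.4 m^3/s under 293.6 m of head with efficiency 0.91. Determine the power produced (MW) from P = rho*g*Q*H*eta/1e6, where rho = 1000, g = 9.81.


P = 1000 * 9.81 * 159.4 * 293.6 * 0.91 / 1e6 = 417.7869 MW


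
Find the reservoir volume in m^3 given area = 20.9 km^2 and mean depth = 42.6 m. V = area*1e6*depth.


V = 20.9 * 1e6 * 42.6 = 8.9034e+08 m^3


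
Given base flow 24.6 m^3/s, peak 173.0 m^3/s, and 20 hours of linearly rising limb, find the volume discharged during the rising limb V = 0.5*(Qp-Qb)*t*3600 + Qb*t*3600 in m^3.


V = 0.5*(173.0 - 24.6)*20*3600 + 24.6*20*3600 = 7.1136e+06 m^3


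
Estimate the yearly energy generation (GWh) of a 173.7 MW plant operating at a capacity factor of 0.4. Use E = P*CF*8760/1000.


E = 173.7 * 0.4 * 8760 / 1000 = 608.6448 GWh


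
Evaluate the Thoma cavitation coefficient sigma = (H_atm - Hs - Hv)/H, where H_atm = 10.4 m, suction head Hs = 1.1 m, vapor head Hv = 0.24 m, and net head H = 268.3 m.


sigma = (10.4 - 1.1 - 0.24) / 268.3 = 0.0338


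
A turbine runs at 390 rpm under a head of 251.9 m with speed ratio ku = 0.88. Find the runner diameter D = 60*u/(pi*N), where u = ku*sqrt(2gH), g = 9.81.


u = 0.88 * sqrt(2*9.81*251.9) = 61.8652 m/s
D = 60 * 61.8652 / (pi * 390) = 3.0296 m


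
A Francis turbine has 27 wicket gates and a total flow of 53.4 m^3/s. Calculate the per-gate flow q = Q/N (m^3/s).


q = 53.4 / 27 = 1.9778 m^3/s


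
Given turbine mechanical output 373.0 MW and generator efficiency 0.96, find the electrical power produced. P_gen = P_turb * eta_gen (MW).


P_gen = 373.0 * 0.96 = 358.0800 MW


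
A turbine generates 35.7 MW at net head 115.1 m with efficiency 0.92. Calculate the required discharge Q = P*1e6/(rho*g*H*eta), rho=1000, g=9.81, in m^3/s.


Q = 35.7 * 1e6 / (1000 * 9.81 * 115.1 * 0.92) = 34.3666 m^3/s


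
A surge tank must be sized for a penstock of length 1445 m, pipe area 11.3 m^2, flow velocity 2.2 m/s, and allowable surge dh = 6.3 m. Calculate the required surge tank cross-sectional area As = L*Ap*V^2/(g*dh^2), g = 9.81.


As = 1445 * 11.3 * 2.2^2 / (9.81 * 6.3^2) = 202.9745 m^2


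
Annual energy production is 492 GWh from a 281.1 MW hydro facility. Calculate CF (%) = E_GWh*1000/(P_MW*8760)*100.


CF = 492 * 1000 / (281.1 * 8760) * 100 = 19.9802 %


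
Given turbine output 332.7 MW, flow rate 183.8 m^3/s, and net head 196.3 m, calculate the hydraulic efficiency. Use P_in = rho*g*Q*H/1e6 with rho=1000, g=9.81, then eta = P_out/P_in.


P_in = 1000 * 9.81 * 183.8 * 196.3 / 1e6 = 353.9442 MW
eta = 332.7 / 353.9442 = 0.9400


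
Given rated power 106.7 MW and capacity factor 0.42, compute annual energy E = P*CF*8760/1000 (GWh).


E = 106.7 * 0.42 * 8760 / 1000 = 392.5706 GWh


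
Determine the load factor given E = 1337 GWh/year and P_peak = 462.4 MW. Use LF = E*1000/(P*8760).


LF = 1337 * 1000 / (462.4 * 8760) = 0.3301


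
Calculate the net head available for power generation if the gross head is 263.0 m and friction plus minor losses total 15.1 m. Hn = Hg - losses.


Hn = 263.0 - 15.1 = 247.9000 m


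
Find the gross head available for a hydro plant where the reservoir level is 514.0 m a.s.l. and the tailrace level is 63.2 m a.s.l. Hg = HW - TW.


Hg = 514.0 - 63.2 = 450.8000 m


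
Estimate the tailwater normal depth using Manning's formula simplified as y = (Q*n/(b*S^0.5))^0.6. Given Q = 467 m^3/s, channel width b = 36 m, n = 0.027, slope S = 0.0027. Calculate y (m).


y = (467 * 0.027 / (36 * 0.0027^0.5))^0.6 = 3.1421 m


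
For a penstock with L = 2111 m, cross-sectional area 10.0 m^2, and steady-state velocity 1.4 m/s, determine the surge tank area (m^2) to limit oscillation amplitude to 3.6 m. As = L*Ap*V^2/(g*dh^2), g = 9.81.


As = 2111 * 10.0 * 1.4^2 / (9.81 * 3.6^2) = 325.4395 m^2


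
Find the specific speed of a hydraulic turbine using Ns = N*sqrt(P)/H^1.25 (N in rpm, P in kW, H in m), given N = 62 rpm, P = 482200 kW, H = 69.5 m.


Ns = 62 * 482200^0.5 / 69.5^1.25 = 214.5479


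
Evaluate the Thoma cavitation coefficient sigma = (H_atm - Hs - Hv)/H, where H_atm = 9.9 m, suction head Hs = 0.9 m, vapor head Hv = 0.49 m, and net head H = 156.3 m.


sigma = (9.9 - 0.9 - 0.49) / 156.3 = 0.0544


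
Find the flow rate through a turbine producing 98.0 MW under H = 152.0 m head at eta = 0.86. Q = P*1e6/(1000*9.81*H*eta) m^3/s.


Q = 98.0 * 1e6 / (1000 * 9.81 * 152.0 * 0.86) = 76.4214 m^3/s


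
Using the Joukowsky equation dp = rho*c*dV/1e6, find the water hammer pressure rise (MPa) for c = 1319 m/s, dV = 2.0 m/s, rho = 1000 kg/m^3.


dp = 1000 * 1319 * 2.0 / 1e6 = 2.6380 MPa


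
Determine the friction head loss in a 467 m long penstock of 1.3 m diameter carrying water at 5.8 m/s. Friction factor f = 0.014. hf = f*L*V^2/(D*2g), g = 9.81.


hf = 0.014 * 467 * 5.8^2 / (1.3 * 2 * 9.81) = 8.6230 m


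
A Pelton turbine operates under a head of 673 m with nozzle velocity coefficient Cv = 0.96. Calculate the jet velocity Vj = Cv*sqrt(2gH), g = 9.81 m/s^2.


Vj = 0.96 * sqrt(2*9.81*673) = 110.3134 m/s


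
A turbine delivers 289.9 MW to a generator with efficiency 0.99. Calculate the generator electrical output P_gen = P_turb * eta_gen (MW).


P_gen = 289.9 * 0.99 = 287.0010 MW


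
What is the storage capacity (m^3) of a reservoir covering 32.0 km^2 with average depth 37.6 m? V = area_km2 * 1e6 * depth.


V = 32.0 * 1e6 * 37.6 = 1.2032e+09 m^3


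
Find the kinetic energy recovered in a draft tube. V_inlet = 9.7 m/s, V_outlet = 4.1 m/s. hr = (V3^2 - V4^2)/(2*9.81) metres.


hr = (9.7^2 - 4.1^2) / (2*9.81) = 3.9388 m


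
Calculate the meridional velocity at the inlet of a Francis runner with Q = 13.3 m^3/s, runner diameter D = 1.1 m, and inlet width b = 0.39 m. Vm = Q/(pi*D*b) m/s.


Vm = 13.3 / (pi * 1.1 * 0.39) = 9.8683 m/s


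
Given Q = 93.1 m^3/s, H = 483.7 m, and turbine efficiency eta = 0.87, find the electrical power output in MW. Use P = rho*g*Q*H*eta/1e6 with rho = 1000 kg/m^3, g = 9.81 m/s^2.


P = 1000 * 9.81 * 93.1 * 483.7 * 0.87 / 1e6 = 384.3386 MW


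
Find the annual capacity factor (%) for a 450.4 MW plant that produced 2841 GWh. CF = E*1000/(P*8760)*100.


CF = 2841 * 1000 / (450.4 * 8760) * 100 = 72.0060 %


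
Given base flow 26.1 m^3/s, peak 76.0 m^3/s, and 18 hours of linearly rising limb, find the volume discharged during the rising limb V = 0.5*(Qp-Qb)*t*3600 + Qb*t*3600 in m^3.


V = 0.5*(76.0 - 26.1)*18*3600 + 26.1*18*3600 = 3.3080e+06 m^3


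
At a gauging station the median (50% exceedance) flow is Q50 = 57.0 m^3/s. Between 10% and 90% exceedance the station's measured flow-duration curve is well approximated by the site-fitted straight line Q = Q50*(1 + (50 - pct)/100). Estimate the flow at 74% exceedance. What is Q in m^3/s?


Q = 57.0 * (1 + (50 - 74)/100) = 43.3200 m^3/s


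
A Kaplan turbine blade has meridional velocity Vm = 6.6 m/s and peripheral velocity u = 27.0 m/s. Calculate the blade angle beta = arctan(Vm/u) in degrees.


beta = arctan(6.6 / 27.0) = 13.7363 degrees


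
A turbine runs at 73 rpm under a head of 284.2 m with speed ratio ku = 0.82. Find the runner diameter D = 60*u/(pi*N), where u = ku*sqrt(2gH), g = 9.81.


u = 0.82 * sqrt(2*9.81*284.2) = 61.2316 m/s
D = 60 * 61.2316 / (pi * 73) = 16.0197 m


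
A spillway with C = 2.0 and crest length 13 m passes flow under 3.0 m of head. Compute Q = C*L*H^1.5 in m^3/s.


Q = 2.0 * 13 * 3.0^1.5 = 135.1000 m^3/s


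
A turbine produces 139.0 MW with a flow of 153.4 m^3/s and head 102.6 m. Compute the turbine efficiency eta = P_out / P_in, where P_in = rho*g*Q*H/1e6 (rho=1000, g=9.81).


P_in = 1000 * 9.81 * 153.4 * 102.6 / 1e6 = 154.3980 MW
eta = 139.0 / 154.3980 = 0.9003


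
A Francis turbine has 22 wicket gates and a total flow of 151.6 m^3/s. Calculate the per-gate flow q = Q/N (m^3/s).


q = 151.6 / 22 = 6.8909 m^3/s


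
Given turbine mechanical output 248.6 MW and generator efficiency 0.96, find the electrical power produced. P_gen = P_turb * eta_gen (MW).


P_gen = 248.6 * 0.96 = 238.6560 MW


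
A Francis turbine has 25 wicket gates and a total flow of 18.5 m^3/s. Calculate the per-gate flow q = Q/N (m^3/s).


q = 18.5 / 25 = 0.7400 m^3/s


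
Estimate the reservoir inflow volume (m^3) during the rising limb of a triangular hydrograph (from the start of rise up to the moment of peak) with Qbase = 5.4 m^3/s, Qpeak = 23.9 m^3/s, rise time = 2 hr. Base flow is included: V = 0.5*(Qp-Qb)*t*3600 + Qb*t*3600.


V = 0.5*(23.9 - 5.4)*2*3600 + 5.4*2*3600 = 105480.0000 m^3


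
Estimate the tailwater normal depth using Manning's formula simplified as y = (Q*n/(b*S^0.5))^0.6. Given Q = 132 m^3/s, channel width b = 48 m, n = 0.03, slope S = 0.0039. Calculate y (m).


y = (132 * 0.03 / (48 * 0.0039^0.5))^0.6 = 1.1818 m


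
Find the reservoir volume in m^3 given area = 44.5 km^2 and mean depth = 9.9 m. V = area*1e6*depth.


V = 44.5 * 1e6 * 9.9 = 4.4055e+08 m^3


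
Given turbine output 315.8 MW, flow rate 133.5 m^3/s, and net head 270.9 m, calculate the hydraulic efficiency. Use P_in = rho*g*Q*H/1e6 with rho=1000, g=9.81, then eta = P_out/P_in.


P_in = 1000 * 9.81 * 133.5 * 270.9 / 1e6 = 354.7801 MW
eta = 315.8 / 354.7801 = 0.8901


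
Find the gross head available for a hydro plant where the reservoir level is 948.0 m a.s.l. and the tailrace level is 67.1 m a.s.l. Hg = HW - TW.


Hg = 948.0 - 67.1 = 880.9000 m


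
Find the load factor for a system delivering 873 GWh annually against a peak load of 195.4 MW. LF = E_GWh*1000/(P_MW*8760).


LF = 873 * 1000 / (195.4 * 8760) = 0.5100


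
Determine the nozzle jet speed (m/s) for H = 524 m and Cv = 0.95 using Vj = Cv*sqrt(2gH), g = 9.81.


Vj = 0.95 * sqrt(2*9.81*524) = 96.3249 m/s


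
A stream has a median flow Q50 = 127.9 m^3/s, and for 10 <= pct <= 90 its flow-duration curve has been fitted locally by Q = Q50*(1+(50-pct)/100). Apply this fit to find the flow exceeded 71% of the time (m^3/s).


Q = 127.9 * (1 + (50 - 71)/100) = 101.0410 m^3/s


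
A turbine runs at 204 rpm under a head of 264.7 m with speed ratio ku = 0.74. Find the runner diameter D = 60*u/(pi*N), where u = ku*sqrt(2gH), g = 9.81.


u = 0.74 * sqrt(2*9.81*264.7) = 53.3284 m/s
D = 60 * 53.3284 / (pi * 204) = 4.9926 m


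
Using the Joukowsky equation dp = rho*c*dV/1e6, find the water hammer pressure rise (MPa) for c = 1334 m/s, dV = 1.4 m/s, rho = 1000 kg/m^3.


dp = 1000 * 1334 * 1.4 / 1e6 = 1.8676 MPa


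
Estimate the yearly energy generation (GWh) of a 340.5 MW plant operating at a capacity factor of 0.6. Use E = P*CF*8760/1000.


E = 340.5 * 0.6 * 8760 / 1000 = 1789.6680 GWh


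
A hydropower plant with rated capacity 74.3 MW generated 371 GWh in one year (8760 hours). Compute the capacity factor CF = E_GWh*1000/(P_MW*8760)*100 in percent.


CF = 371 * 1000 / (74.3 * 8760) * 100 = 57.0008 %


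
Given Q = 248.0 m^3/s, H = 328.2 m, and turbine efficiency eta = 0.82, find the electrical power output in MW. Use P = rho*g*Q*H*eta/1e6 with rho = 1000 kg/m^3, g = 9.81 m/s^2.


P = 1000 * 9.81 * 248.0 * 328.2 * 0.82 / 1e6 = 654.7464 MW


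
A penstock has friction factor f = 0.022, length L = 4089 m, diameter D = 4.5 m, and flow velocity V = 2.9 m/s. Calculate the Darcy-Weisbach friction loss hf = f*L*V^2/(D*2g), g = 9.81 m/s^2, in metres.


hf = 0.022 * 4089 * 2.9^2 / (4.5 * 2 * 9.81) = 8.5689 m


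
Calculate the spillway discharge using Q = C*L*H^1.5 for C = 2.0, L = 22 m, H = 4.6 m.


Q = 2.0 * 22 * 4.6^1.5 = 434.0996 m^3/s


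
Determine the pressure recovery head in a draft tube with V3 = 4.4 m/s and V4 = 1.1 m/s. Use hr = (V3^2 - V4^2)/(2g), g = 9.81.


hr = (4.4^2 - 1.1^2) / (2*9.81) = 0.9251 m


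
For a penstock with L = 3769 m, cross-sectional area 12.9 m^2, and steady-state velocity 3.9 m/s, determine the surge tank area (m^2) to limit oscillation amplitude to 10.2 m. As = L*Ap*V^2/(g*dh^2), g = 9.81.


As = 3769 * 12.9 * 3.9^2 / (9.81 * 10.2^2) = 724.5623 m^2


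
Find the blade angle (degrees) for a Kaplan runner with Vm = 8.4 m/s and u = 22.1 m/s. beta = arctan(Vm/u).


beta = arctan(8.4 / 22.1) = 20.8113 degrees


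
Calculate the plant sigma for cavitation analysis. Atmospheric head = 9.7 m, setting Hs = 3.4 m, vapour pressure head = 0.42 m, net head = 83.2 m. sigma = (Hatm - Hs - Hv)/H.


sigma = (9.7 - 3.4 - 0.42) / 83.2 = 0.0707


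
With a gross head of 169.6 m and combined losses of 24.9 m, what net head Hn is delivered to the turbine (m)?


Hn = 169.6 - 24.9 = 144.7000 m


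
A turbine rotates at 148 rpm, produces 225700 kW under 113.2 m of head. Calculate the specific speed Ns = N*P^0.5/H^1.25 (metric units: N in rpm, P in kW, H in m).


Ns = 148 * 225700^0.5 / 113.2^1.25 = 190.4230


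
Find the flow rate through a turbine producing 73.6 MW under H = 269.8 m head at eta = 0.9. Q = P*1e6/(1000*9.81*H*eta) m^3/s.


Q = 73.6 * 1e6 / (1000 * 9.81 * 269.8 * 0.9) = 30.8976 m^3/s


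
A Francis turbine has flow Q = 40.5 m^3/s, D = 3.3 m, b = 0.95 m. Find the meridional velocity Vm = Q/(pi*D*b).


Vm = 40.5 / (pi * 3.3 * 0.95) = 4.1121 m/s


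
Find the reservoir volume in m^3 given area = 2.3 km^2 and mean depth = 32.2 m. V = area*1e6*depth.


V = 2.3 * 1e6 * 32.2 = 7.4060e+07 m^3


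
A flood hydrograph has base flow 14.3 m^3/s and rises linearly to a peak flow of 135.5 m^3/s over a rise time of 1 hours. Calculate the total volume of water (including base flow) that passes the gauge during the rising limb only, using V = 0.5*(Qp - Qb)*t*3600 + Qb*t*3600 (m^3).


V = 0.5*(135.5 - 14.3)*1*3600 + 14.3*1*3600 = 269640.0000 m^3


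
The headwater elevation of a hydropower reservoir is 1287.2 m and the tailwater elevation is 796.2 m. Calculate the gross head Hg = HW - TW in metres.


Hg = 1287.2 - 796.2 = 491.0000 m


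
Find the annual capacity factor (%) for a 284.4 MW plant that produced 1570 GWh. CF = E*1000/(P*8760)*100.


CF = 1570 * 1000 / (284.4 * 8760) * 100 = 63.0182 %


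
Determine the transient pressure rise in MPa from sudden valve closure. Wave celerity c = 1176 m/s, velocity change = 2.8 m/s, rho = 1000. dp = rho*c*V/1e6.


dp = 1000 * 1176 * 2.8 / 1e6 = 3.2928 MPa


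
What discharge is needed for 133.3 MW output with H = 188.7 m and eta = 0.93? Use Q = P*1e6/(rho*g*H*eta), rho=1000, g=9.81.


Q = 133.3 * 1e6 / (1000 * 9.81 * 188.7 * 0.93) = 77.4295 m^3/s


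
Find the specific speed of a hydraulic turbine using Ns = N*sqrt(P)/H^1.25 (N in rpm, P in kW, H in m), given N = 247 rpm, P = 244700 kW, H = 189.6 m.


Ns = 247 * 244700^0.5 / 189.6^1.25 = 173.6665


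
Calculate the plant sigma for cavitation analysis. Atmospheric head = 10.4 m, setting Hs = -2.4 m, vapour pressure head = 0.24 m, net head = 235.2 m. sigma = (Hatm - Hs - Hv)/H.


sigma = (10.4 - (-2.4) - 0.24) / 235.2 = 0.0534


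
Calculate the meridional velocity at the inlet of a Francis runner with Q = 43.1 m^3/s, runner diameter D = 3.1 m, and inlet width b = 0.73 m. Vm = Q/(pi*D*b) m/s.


Vm = 43.1 / (pi * 3.1 * 0.73) = 6.0624 m/s


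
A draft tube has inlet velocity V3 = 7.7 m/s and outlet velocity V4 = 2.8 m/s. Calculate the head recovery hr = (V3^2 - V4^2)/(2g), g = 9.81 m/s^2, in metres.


hr = (7.7^2 - 2.8^2) / (2*9.81) = 2.6223 m


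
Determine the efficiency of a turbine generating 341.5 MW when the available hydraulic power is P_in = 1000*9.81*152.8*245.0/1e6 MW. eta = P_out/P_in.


P_in = 1000 * 9.81 * 152.8 * 245.0 / 1e6 = 367.2472 MW
eta = 341.5 / 367.2472 = 0.9299


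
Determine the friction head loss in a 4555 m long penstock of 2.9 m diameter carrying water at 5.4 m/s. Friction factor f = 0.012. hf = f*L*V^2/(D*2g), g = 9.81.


hf = 0.012 * 4555 * 5.4^2 / (2.9 * 2 * 9.81) = 28.0130 m


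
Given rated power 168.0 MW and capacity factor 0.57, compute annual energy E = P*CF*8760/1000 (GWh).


E = 168.0 * 0.57 * 8760 / 1000 = 838.8576 GWh


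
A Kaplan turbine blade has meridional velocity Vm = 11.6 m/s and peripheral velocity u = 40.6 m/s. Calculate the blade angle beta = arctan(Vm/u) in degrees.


beta = arctan(11.6 / 40.6) = 15.9454 degrees


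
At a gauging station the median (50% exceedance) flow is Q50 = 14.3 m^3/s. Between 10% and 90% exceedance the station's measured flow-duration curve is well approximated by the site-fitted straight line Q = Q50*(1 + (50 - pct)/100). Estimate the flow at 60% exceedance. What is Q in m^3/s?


Q = 14.3 * (1 + (50 - 60)/100) = 12.8700 m^3/s


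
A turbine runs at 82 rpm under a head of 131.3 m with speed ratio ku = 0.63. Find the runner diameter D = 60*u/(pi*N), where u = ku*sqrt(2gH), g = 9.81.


u = 0.63 * sqrt(2*9.81*131.3) = 31.9759 m/s
D = 60 * 31.9759 / (pi * 82) = 7.4475 m


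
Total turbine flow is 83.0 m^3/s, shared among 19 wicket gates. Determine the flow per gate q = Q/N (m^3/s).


q = 83.0 / 19 = 4.3684 m^3/s


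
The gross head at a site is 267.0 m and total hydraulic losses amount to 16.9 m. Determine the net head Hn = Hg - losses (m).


Hn = 267.0 - 16.9 = 250.1000 m


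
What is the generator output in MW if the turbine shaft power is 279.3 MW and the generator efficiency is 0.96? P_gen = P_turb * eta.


P_gen = 279.3 * 0.96 = 268.1280 MW


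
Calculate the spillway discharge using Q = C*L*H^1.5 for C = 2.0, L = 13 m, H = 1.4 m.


Q = 2.0 * 13 * 1.4^1.5 = 43.0691 m^3/s


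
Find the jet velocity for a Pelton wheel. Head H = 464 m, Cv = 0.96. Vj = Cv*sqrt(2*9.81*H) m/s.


Vj = 0.96 * sqrt(2*9.81*464) = 91.5967 m/s


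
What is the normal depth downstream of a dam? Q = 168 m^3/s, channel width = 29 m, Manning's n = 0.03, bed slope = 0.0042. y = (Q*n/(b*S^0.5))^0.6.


y = (168 * 0.03 / (29 * 0.0042^0.5))^0.6 = 1.8074 m


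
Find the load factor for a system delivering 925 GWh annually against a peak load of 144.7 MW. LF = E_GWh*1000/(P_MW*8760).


LF = 925 * 1000 / (144.7 * 8760) = 0.7297


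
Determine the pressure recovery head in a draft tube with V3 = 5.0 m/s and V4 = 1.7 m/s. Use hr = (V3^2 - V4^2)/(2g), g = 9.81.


hr = (5.0^2 - 1.7^2) / (2*9.81) = 1.1269 m


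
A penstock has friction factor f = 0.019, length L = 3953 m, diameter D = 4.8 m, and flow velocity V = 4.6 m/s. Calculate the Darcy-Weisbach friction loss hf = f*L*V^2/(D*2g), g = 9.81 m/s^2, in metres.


hf = 0.019 * 3953 * 4.6^2 / (4.8 * 2 * 9.81) = 16.8755 m


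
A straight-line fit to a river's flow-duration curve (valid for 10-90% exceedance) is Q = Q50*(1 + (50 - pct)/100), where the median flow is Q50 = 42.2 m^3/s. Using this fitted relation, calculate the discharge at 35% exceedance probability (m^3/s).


Q = 42.2 * (1 + (50 - 35)/100) = 48.5300 m^3/s


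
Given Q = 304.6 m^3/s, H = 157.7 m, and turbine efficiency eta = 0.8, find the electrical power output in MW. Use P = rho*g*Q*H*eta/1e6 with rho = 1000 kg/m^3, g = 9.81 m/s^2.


P = 1000 * 9.81 * 304.6 * 157.7 * 0.8 / 1e6 = 376.9820 MW


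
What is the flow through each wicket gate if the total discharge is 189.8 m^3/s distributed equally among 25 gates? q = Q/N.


q = 189.8 / 25 = 7.5920 m^3/s


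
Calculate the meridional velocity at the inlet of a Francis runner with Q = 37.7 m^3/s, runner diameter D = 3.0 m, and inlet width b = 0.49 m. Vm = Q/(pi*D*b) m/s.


Vm = 37.7 / (pi * 3.0 * 0.49) = 8.1635 m/s


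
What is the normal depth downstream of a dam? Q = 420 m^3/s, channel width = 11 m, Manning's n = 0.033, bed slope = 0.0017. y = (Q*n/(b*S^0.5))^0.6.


y = (420 * 0.033 / (11 * 0.0017^0.5))^0.6 = 7.7819 m


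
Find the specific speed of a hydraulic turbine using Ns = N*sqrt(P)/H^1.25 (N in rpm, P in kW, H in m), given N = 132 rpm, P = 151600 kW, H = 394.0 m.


Ns = 132 * 151600^0.5 / 394.0^1.25 = 29.2788


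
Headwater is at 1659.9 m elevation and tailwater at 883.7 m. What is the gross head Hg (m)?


Hg = 1659.9 - 883.7 = 776.2000 m


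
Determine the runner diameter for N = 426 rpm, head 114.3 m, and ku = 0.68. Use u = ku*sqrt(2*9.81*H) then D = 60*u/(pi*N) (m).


u = 0.68 * sqrt(2*9.81*114.3) = 32.2019 m/s
D = 60 * 32.2019 / (pi * 426) = 1.4437 m
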